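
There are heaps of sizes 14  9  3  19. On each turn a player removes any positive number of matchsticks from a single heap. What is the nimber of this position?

23

Nim-sum: 14 ⊕ 9 ⊕ 3 ⊕ 19 = 23.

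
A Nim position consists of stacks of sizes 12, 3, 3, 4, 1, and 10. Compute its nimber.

3

Nim-sum: 12 XOR 3 XOR 3 XOR 4 XOR 1 XOR 10 = 3.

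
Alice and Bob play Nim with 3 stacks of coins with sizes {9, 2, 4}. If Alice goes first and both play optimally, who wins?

Compute the nim-sum pairwise:
9 XOR 2 = 11
11 XOR 4 = 15
The nim-sum is 15 ≠ 0, so this is an N-position: the player to move can win; Alice has a winning move.

Alice wins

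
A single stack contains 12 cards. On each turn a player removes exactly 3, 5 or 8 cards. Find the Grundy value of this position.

0

Compute g(0), g(1), … for moves {3, 5, 8}:
g(0) = mex{} = 0
g(1) = mex{} = 0
g(2) = mex{} = 0
g(3) = mex{0} = 1
g(4) = mex{0} = 1
g(5) = mex{0} = 1
g(6) = mex{0,1} = 2
g(7) = mex{0,1} = 2
g(8) = mex{0,1} = 2
g(9) = mex{0,1,2} = 3
g(10) = mex{0,1,2} = 3
g(11) = mex{1,2} = 0
g(12) = mex{1,2,3} = 0
So g(12) = 0.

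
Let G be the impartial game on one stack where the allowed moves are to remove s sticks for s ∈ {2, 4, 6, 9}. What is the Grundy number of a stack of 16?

0

Grundy values for subtraction set {2, 4, 6, 9}:
k:     0  1  2  3  4  5  6  7  8  9 10 11 12 13 14 15 16
g(k):  0  0  1  1  2  2  3  3  0  4  1  0  2  1  3  2  0
So g(16) = 0.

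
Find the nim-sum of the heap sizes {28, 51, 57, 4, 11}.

25

Nim-sum: 28 XOR 51 XOR 57 XOR 4 XOR 11 = 25.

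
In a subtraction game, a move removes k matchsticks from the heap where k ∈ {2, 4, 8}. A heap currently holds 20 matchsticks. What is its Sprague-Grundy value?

1

Build the Grundy sequence with g(k) = mex{g(k−s) : s ∈ {2, 4, 8}, s ≤ k}:
k:     0  1  2  3  4  5  6  7  8  9 10 11 12 13 14 15 16 17 18 19 20
g(k):  0  0  1  1  2  2  0  0  1  1  2  2  0  0  1  1  2  2  0  0  1
So g(20) = 1.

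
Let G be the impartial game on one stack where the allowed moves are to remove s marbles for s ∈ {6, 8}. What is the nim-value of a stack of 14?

0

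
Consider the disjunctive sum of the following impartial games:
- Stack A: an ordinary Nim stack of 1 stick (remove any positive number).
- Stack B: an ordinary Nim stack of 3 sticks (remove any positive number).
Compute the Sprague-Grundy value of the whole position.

2

Stack A is a plain Nim stack of size 1, so its Grundy value is 1.
Stack B is a plain Nim stack of size 3, so its Grundy value is 3.
The value of a disjunctive sum is the nim-sum of the parts.
Combined value = 1 XOR 3 = 2.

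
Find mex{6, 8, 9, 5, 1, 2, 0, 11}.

3

The values 0, 1, 2 are all present; 3 is the first non-negative integer missing from the set.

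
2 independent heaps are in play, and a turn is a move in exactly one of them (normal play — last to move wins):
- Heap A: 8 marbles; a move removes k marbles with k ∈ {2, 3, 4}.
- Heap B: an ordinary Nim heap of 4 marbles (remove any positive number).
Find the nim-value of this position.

Grundy values for heap A (subtraction set {2, 3, 4}):
g(0) = mex{} = 0
g(1) = mex{} = 0
g(2) = mex{0} = 1
g(3) = mex{0} = 1
g(4) = mex{0,1} = 2
g(5) = mex{0,1} = 2
g(6) = mex{1,2} = 0
g(7) = mex{1,2} = 0
g(8) = mex{0,2} = 1
So g(8) = 1.
Heap B is a plain Nim heap of size 4, so its Grundy value is 4.
The value of a disjunctive sum is the nim-sum of the parts.
Combined value = 1 XOR 4 = 5.

5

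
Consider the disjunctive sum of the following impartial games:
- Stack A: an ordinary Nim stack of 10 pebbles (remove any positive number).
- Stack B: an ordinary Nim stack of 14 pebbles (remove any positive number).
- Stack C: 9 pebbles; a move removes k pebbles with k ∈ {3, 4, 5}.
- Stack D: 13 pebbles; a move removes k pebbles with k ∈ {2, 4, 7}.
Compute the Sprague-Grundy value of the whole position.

6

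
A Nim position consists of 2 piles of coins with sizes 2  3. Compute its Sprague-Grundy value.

1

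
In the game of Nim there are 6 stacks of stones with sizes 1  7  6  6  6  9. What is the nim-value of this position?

9

Nim-sum: 1 ^ 7 ^ 6 ^ 6 ^ 6 ^ 9 = 9.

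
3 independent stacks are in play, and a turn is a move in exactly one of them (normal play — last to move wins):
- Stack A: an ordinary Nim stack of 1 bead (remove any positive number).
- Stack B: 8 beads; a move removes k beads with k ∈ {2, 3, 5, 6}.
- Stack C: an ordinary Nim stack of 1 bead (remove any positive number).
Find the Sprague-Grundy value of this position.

0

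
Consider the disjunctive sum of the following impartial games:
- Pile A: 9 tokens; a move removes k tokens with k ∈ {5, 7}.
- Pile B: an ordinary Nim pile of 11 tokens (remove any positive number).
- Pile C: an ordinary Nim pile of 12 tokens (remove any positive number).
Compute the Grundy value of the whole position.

For pile A, compute g(0), g(1), … with moves {5, 7}:
k:     0  1  2  3  4  5  6  7  8  9
g(k):  0  0  0  0  0  1  1  1  1  1
So g(9) = 1.
Pile B is a plain Nim pile of size 11, so its Grundy value is 11.
Pile C is a plain Nim pile of size 12, so its Grundy value is 12.
The value of a disjunctive sum is the nim-sum of the parts.
Combined value = 1 ⊕ 11 ⊕ 12 = 6.

6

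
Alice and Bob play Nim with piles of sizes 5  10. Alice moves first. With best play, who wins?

Alice wins

Nim-sum: 5 XOR 10 = 15.
The nim-sum is 15 ≠ 0, so this is an N-position: the player to move can win; Alice has a winning move.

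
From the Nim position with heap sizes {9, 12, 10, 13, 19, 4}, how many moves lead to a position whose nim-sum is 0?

1

Nim-sum: 9 ^ 12 ^ 10 ^ 13 ^ 19 ^ 4 = 21.
The overall nim-sum is X = 21. A heap of size p has a winning move iff p XOR X < p (reduce it to p XOR X).
  9: 9 XOR 21 = 28 ≥ 9 — no move.
  12: 12 XOR 21 = 25 ≥ 12 — no move.
  10: 10 XOR 21 = 31 ≥ 10 — no move.
  13: 13 XOR 21 = 24 ≥ 13 — no move.
  19: 19 XOR 21 = 6 < 19 — winning move (to 6).
  4: 4 XOR 21 = 17 ≥ 4 — no move.
That gives 1 winning move.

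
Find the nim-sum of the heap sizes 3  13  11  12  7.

Nim-sum: 3 XOR 13 XOR 11 XOR 12 XOR 7 = 14.

14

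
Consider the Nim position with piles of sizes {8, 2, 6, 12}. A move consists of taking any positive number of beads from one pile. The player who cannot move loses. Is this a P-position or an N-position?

P-position

Compute the nim-sum pairwise:
8 ^ 2 = 10
10 ^ 6 = 12
12 ^ 12 = 0
The nim-sum is 0, so this is a P-position: the player to move is in a losing position under optimal play.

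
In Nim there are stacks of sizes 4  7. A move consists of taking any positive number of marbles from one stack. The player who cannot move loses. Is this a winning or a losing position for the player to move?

Winning position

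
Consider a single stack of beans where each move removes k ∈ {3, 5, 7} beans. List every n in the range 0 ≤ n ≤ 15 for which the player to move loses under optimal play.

0, 1, 2, 10, 11, 12

Compute g(0), g(1), … for moves {3, 5, 7}:
k:     0  1  2  3  4  5  6  7  8  9 10 11 12 13 14 15
g(k):  0  0  0  1  1  1  2  2  2  3  0  0  0  1  1  1
The P-positions (g = 0) in 0..15 are 0, 1, 2, 10, 11, 12.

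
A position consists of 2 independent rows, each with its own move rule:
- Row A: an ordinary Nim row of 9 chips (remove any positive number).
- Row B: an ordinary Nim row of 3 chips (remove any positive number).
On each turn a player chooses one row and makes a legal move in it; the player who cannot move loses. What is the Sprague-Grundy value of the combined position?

10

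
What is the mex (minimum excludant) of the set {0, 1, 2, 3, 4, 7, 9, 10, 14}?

The values 0, 1, 2, 3, 4 are all present; 5 is the first non-negative integer missing from the set.

5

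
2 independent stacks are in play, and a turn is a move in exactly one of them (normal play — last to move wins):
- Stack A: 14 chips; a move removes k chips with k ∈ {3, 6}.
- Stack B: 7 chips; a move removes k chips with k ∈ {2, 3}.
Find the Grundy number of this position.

0

For stack A, compute g(0), g(1), … with moves {3, 6}:
g(0) = mex{} = 0
g(1) = mex{} = 0
g(2) = mex{} = 0
g(3) = mex{0} = 1
g(4) = mex{0} = 1
g(5) = mex{0} = 1
g(6) = mex{0,1} = 2
g(7) = mex{0,1} = 2
g(8) = mex{0,1} = 2
g(9) = mex{1,2} = 0
g(10) = mex{1,2} = 0
g(11) = mex{1,2} = 0
g(12) = mex{0,2} = 1
g(13) = mex{0,2} = 1
g(14) = mex{0,2} = 1
So g(14) = 1.
For stack B, compute g(0), g(1), … with moves {2, 3}:
g(0) = mex{} = 0
g(1) = mex{} = 0
g(2) = mex{0} = 1
g(3) = mex{0} = 1
g(4) = mex{0,1} = 2
g(5) = mex{1} = 0
g(6) = mex{1,2} = 0
g(7) = mex{0,2} = 1
So g(7) = 1.
By the Sprague-Grundy theorem, the Grundy value of a sum of independent games is the XOR of the component values.
Combined value = 1 XOR 1 = 0.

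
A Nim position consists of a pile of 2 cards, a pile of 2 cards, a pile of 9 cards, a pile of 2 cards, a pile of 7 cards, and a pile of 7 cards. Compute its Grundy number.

Nim-sum: 2 XOR 2 XOR 9 XOR 2 XOR 7 XOR 7 = 11.

11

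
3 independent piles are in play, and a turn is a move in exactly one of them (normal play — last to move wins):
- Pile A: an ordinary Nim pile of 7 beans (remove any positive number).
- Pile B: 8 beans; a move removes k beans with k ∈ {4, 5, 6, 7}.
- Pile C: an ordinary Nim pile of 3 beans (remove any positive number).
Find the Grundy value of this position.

6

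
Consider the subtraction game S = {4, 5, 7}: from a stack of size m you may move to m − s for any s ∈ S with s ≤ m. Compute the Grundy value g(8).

2

Build the Grundy sequence with g(k) = mex{g(k−s) : s ∈ {4, 5, 7}, s ≤ k}:
k:     0  1  2  3  4  5  6  7  8
g(k):  0  0  0  0  1  1  1  1  2
So g(8) = 2.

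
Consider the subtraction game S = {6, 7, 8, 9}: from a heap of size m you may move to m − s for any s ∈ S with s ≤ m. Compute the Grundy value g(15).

0

Grundy values for subtraction set {6, 7, 8, 9}:
k:     0  1  2  3  4  5  6  7  8  9 10 11 12 13 14 15
g(k):  0  0  0  0  0  0  1  1  1  1  1  1  2  2  2  0
So g(15) = 0.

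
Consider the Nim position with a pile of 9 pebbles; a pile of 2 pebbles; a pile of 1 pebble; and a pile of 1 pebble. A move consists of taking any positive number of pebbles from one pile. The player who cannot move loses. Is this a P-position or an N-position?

N-position

Nim-sum: 9 XOR 2 XOR 1 XOR 1 = 11.
The nim-sum is 11 ≠ 0, so this is an N-position: the player to move can win.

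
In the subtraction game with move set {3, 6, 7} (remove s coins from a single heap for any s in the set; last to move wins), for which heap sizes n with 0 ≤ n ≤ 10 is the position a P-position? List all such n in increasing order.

Compute g(0), g(1), … for moves {3, 6, 7}:
k:     0  1  2  3  4  5  6  7  8  9 10
g(k):  0  0  0  1  1  1  2  2  2  3  0
The P-positions (g = 0) in 0..10 are 0, 1, 2, 10.

0, 1, 2, 10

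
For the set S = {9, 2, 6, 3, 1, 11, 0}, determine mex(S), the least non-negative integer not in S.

4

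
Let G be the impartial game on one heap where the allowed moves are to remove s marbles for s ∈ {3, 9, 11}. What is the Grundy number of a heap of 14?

0

Build the Grundy sequence with g(k) = mex{g(k−s) : s ∈ {3, 9, 11}, s ≤ k}:
g(0) = mex{} = 0
g(1) = mex{} = 0
g(2) = mex{} = 0
g(3) = mex{0} = 1
g(4) = mex{0} = 1
g(5) = mex{0} = 1
g(6) = mex{1} = 0
g(7) = mex{1} = 0
g(8) = mex{1} = 0
g(9) = mex{0} = 1
g(10) = mex{0} = 1
g(11) = mex{0} = 1
g(12) = mex{0,1} = 2
g(13) = mex{0,1} = 2
g(14) = mex{1} = 0
So g(14) = 0.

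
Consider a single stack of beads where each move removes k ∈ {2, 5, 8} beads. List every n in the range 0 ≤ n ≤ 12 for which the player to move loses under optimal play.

0, 1, 4, 7, 10, 11

Grundy values for subtraction set {2, 5, 8}:
k:     0  1  2  3  4  5  6  7  8  9 10 11 12
g(k):  0  0  1  1  0  2  1  0  2  1  0  0  1
The P-positions (g = 0) in 0..12 are 0, 1, 4, 7, 10, 11.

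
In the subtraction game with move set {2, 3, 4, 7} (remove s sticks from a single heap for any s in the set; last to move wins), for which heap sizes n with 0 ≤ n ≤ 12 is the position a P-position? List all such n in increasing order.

0, 1, 6, 11, 12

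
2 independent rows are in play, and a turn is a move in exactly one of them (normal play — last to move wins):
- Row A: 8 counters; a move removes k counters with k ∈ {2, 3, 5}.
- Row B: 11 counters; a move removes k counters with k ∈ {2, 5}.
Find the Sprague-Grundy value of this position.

0

Build the Grundy sequence for row A with g(k) = mex{g(k−s) : s ∈ {2, 3, 5}, s ≤ k}:
k:     0  1  2  3  4  5  6  7  8
g(k):  0  0  1  1  2  2  3  0  0
So g(8) = 0.
Build the Grundy sequence for row B with g(k) = mex{g(k−s) : s ∈ {2, 5}, s ≤ k}:
g(0) = mex{} = 0
g(1) = mex{} = 0
g(2) = mex{0} = 1
g(3) = mex{0} = 1
g(4) = mex{1} = 0
g(5) = mex{0,1} = 2
g(6) = mex{0} = 1
g(7) = mex{1,2} = 0
g(8) = mex{1} = 0
g(9) = mex{0} = 1
g(10) = mex{0,2} = 1
g(11) = mex{1} = 0
So g(11) = 0.
By the Sprague-Grundy theorem, the Grundy value of a sum of independent games is the XOR of the component values.
Combined value = 0 XOR 0 = 0.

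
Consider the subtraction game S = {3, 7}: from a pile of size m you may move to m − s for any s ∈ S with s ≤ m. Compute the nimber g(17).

2

Grundy values for subtraction set {3, 7}:
k:     0  1  2  3  4  5  6  7  8  9 10 11 12 13 14 15 16 17
g(k):  0  0  0  1  1  1  0  2  2  1  0  0  0  1  1  1  0  2
So g(17) = 2.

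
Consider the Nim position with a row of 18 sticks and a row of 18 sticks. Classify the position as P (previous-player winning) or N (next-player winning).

P-position

Nim-sum: 18 ⊕ 18 = 0.
The nim-sum is 0, so this is a P-position: the player to move is in a losing position under optimal play.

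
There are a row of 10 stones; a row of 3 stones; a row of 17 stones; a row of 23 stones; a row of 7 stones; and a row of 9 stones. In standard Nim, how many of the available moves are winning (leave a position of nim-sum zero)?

5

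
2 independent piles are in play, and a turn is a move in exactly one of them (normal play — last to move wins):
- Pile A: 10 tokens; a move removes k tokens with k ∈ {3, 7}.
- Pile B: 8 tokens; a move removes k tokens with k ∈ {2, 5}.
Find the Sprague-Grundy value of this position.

Grundy values for pile A (subtraction set {3, 7}):
k:     0  1  2  3  4  5  6  7  8  9 10
g(k):  0  0  0  1  1  1  0  2  2  1  0
So g(10) = 0.
Grundy values for pile B (subtraction set {2, 5}):
g(0) = mex{} = 0
g(1) = mex{} = 0
g(2) = mex{0} = 1
g(3) = mex{0} = 1
g(4) = mex{1} = 0
g(5) = mex{0,1} = 2
g(6) = mex{0} = 1
g(7) = mex{1,2} = 0
g(8) = mex{1} = 0
So g(8) = 0.
The value of a disjunctive sum is the nim-sum of the parts.
Combined value = 0 XOR 0 = 0.

0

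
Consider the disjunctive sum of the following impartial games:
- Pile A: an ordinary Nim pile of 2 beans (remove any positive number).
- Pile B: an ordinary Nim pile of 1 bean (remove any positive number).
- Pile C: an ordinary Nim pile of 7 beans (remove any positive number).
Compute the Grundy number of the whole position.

Pile A is a plain Nim pile of size 2, so its Grundy value is 2.
Pile B is a plain Nim pile of size 1, so its Grundy value is 1.
Pile C is a plain Nim pile of size 7, so its Grundy value is 7.
By the Sprague-Grundy theorem, the Grundy value of a sum of independent games is the XOR of the component values.
Combined value = 2 XOR 1 XOR 7 = 4.

4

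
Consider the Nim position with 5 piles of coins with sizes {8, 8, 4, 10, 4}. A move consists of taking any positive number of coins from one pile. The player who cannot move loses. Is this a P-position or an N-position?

N-position

In binary:
  1000  (8)
  1000  (8)
  0100  (4)
  1010  (10)
  0100  (4)
  ----
  1010  (10)
The nim-sum is 10 ≠ 0, so this is an N-position: the player to move can win.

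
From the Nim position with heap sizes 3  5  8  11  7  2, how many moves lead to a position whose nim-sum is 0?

Write each in binary and XOR column by column:
  0011  (3)
  0101  (5)
  1000  (8)
  1011  (11)
  0111  (7)
  0010  (2)
  ----
  0000  (0)
The nim-sum is already 0, so every move leaves a nonzero nim-sum — there are no winning moves.

0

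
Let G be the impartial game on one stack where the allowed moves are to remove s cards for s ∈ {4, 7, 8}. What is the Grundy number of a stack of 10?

Grundy values for subtraction set {4, 7, 8}:
g(0) = mex{} = 0
g(1) = mex{} = 0
g(2) = mex{} = 0
g(3) = mex{} = 0
g(4) = mex{0} = 1
g(5) = mex{0} = 1
g(6) = mex{0} = 1
g(7) = mex{0} = 1
g(8) = mex{0,1} = 2
g(9) = mex{0,1} = 2
g(10) = mex{0,1} = 2
So g(10) = 2.

2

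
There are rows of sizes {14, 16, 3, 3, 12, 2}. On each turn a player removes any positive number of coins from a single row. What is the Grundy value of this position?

Write each in binary and XOR column by column:
  01110  (14)
  10000  (16)
  00011  (3)
  00011  (3)
  01100  (12)
  00010  (2)
  -----
  10000  (16)

16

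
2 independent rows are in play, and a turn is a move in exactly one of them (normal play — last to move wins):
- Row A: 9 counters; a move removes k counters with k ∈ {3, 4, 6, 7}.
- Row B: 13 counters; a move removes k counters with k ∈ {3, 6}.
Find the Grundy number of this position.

2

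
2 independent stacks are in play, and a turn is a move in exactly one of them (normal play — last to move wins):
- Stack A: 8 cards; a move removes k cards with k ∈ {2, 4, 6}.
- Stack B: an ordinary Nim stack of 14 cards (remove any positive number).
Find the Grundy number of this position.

14

For stack A, compute g(0), g(1), … with moves {2, 4, 6}:
k:     0  1  2  3  4  5  6  7  8
g(k):  0  0  1  1  2  2  3  3  0
So g(8) = 0.
Stack B is a plain Nim stack of size 14, so its Grundy value is 14.
The value of a disjunctive sum is the nim-sum of the parts.
Combined value = 0 XOR 14 = 14.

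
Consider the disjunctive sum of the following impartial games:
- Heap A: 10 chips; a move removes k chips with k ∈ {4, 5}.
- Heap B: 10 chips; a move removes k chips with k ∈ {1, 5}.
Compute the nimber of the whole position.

0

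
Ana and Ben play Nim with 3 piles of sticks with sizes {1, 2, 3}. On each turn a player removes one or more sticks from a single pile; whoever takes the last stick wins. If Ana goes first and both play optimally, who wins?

Nim-sum: 1 ^ 2 ^ 3 = 0.
The nim-sum is 0, so this is a P-position: the player to move is in a losing position under optimal play; Ana is about to move from it and so loses — Ben wins.

Ben wins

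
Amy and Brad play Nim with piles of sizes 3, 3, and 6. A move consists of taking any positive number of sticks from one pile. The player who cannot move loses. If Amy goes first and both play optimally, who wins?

Compute the nim-sum pairwise:
3 ^ 3 = 0
0 ^ 6 = 6
The nim-sum is 6 ≠ 0, so this is an N-position: the player to move can win; Amy has a winning move.

Amy wins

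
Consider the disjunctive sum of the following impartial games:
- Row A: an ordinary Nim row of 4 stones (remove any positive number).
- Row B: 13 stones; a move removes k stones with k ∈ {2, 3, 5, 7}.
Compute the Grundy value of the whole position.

Row A is a plain Nim row of size 4, so its Grundy value is 4.
Grundy values for row B (subtraction set {2, 3, 5, 7}):
g(0) = mex{} = 0
g(1) = mex{} = 0
g(2) = mex{0} = 1
g(3) = mex{0} = 1
g(4) = mex{0,1} = 2
g(5) = mex{0,1} = 2
g(6) = mex{0,1,2} = 3
g(7) = mex{0,1,2} = 3
g(8) = mex{0,1,2,3} = 4
g(9) = mex{1,2,3} = 0
g(10) = mex{1,2,3,4} = 0
g(11) = mex{0,2,3,4} = 1
g(12) = mex{0,2,3} = 1
g(13) = mex{0,1,3,4} = 2
So g(13) = 2.
The value of a disjunctive sum is the nim-sum of the parts.
Combined value = 4 ⊕ 2 = 6.

6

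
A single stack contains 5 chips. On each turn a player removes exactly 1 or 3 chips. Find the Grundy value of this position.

1

Compute g(0), g(1), … for moves {1, 3}:
g(0) = mex{} = 0
g(1) = mex{0} = 1
g(2) = mex{1} = 0
g(3) = mex{0} = 1
g(4) = mex{1} = 0
g(5) = mex{0} = 1
So g(5) = 1.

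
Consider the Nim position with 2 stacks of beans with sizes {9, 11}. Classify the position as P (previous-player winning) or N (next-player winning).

Bitwise XOR of the heap sizes:
  1001  (9)
  1011  (11)
  ----
  0010  (2)
The nim-sum is 2 ≠ 0, so this is an N-position: the player to move can win.

N-position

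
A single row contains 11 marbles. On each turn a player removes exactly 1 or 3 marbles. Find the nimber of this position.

1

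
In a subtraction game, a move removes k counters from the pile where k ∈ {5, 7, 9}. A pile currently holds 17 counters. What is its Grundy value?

0

Build the Grundy sequence with g(k) = mex{g(k−s) : s ∈ {5, 7, 9}, s ≤ k}:
k:     0  1  2  3  4  5  6  7  8  9 10 11 12 13 14 15 16 17
g(k):  0  0  0  0  0  1  1  1  1  1  2  2  2  2  0  0  0  0
So g(17) = 0.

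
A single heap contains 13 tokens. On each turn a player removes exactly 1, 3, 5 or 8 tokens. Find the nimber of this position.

0

Grundy values for subtraction set {1, 3, 5, 8}:
g(0) = mex{} = 0
g(1) = mex{0} = 1
g(2) = mex{1} = 0
g(3) = mex{0} = 1
g(4) = mex{1} = 0
g(5) = mex{0} = 1
g(6) = mex{1} = 0
g(7) = mex{0} = 1
g(8) = mex{0,1} = 2
g(9) = mex{0,1,2} = 3
g(10) = mex{0,1,3} = 2
g(11) = mex{0,1,2} = 3
g(12) = mex{0,1,3} = 2
g(13) = mex{1,2} = 0
So g(13) = 0.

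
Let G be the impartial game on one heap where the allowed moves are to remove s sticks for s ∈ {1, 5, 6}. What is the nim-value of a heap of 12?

Compute g(0), g(1), … for moves {1, 5, 6}:
k:     0  1  2  3  4  5  6  7  8  9 10 11 12
g(k):  0  1  0  1  0  1  2  3  2  3  2  0  1
So g(12) = 1.

1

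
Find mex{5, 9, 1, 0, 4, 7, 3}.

2

The values 0, 1 are all present; 2 is the first non-negative integer missing from the set.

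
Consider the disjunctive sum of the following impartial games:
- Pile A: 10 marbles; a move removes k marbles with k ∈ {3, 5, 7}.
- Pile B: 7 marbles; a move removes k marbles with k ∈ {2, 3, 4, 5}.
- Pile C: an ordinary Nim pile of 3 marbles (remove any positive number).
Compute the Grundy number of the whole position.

3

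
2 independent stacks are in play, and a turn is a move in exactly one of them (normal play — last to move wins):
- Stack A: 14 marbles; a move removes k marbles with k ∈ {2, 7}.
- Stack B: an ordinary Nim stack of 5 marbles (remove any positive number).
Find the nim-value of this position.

Grundy values for stack A (subtraction set {2, 7}):
g(0) = mex{} = 0
g(1) = mex{} = 0
g(2) = mex{0} = 1
g(3) = mex{0} = 1
g(4) = mex{1} = 0
g(5) = mex{1} = 0
g(6) = mex{0} = 1
g(7) = mex{0} = 1
g(8) = mex{0,1} = 2
g(9) = mex{1} = 0
g(10) = mex{1,2} = 0
g(11) = mex{0} = 1
g(12) = mex{0} = 1
g(13) = mex{1} = 0
g(14) = mex{1} = 0
So g(14) = 0.
Stack B is a plain Nim stack of size 5, so its Grundy value is 5.
The value of a disjunctive sum is the nim-sum of the parts.
Combined value = 0 ⊕ 5 = 5.

5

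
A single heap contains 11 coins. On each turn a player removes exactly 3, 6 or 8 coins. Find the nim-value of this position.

0

Compute g(0), g(1), … for moves {3, 6, 8}:
g(0) = mex{} = 0
g(1) = mex{} = 0
g(2) = mex{} = 0
g(3) = mex{0} = 1
g(4) = mex{0} = 1
g(5) = mex{0} = 1
g(6) = mex{0,1} = 2
g(7) = mex{0,1} = 2
g(8) = mex{0,1} = 2
g(9) = mex{0,1,2} = 3
g(10) = mex{0,1,2} = 3
g(11) = mex{1,2} = 0
So g(11) = 0.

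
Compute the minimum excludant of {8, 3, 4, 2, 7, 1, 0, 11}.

5

The values 0, 1, 2, 3, 4 are all present; 5 is the first non-negative integer missing from the set.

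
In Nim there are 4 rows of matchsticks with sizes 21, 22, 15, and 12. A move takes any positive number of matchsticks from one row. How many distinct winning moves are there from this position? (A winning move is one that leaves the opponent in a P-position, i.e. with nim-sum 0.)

0

Nim-sum: 21 XOR 22 XOR 15 XOR 12 = 0.
The nim-sum is already 0, so every move leaves a nonzero nim-sum — there are no winning moves.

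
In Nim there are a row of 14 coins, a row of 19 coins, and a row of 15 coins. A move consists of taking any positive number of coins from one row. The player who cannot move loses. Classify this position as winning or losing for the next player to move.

Winning position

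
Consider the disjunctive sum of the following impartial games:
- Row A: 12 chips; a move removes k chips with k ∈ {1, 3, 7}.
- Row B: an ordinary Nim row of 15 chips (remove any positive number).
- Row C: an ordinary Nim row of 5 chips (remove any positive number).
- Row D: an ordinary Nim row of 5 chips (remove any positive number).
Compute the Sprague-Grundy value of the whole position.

Grundy values for row A (subtraction set {1, 3, 7}):
g(0) = mex{} = 0
g(1) = mex{0} = 1
g(2) = mex{1} = 0
g(3) = mex{0} = 1
g(4) = mex{1} = 0
g(5) = mex{0} = 1
g(6) = mex{1} = 0
g(7) = mex{0} = 1
g(8) = mex{1} = 0
g(9) = mex{0} = 1
g(10) = mex{1} = 0
g(11) = mex{0} = 1
g(12) = mex{1} = 0
So g(12) = 0.
Row B is a plain Nim row of size 15, so its Grundy value is 15.
Row C is a plain Nim row of size 5, so its Grundy value is 5.
Row D is a plain Nim row of size 5, so its Grundy value is 5.
By the Sprague-Grundy theorem, the Grundy value of a sum of independent games is the XOR of the component values.
Combined value = 0 ⊕ 15 ⊕ 5 ⊕ 5 = 15.

15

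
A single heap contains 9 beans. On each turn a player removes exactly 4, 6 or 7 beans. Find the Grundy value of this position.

2

Grundy values for subtraction set {4, 6, 7}:
g(0) = mex{} = 0
g(1) = mex{} = 0
g(2) = mex{} = 0
g(3) = mex{} = 0
g(4) = mex{0} = 1
g(5) = mex{0} = 1
g(6) = mex{0} = 1
g(7) = mex{0} = 1
g(8) = mex{0,1} = 2
g(9) = mex{0,1} = 2
So g(9) = 2.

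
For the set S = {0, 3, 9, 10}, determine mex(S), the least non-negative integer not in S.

1

0 is in the set but 1 is not, so the mex is 1.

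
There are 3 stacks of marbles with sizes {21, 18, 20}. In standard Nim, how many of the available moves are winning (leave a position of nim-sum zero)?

3

Nim-sum: 21 XOR 18 XOR 20 = 19.
The overall nim-sum is X = 19. A stack of size p has a winning move iff p XOR X < p (reduce it to p XOR X).
  21: 21 XOR 19 = 6 < 21 — winning move (to 6).
  18: 18 XOR 19 = 1 < 18 — winning move (to 1).
  20: 20 XOR 19 = 7 < 20 — winning move (to 7).
That gives 3 winning moves.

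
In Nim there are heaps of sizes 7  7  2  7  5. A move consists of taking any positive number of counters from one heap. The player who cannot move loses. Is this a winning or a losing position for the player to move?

Bitwise XOR of the heap sizes:
  111  (7)
  111  (7)
  010  (2)
  111  (7)
  101  (5)
  ---
  000  (0)
The nim-sum is 0, so this is a P-position: the player to move is in a losing position under optimal play.

Losing position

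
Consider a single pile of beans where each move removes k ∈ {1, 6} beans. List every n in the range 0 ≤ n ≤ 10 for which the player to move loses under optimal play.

Grundy values for subtraction set {1, 6}:
g(0) = mex{} = 0
g(1) = mex{0} = 1
g(2) = mex{1} = 0
g(3) = mex{0} = 1
g(4) = mex{1} = 0
g(5) = mex{0} = 1
g(6) = mex{0,1} = 2
g(7) = mex{1,2} = 0
g(8) = mex{0} = 1
g(9) = mex{1} = 0
g(10) = mex{0} = 1
The P-positions (g = 0) in 0..10 are 0, 2, 4, 7, 9.

0, 2, 4, 7, 9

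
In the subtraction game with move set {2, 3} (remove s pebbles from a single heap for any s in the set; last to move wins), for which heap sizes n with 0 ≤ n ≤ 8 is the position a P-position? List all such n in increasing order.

0, 1, 5, 6

Build the Grundy sequence with g(k) = mex{g(k−s) : s ∈ {2, 3}, s ≤ k}:
g(0) = mex{} = 0
g(1) = mex{} = 0
g(2) = mex{0} = 1
g(3) = mex{0} = 1
g(4) = mex{0,1} = 2
g(5) = mex{1} = 0
g(6) = mex{1,2} = 0
g(7) = mex{0,2} = 1
g(8) = mex{0} = 1
The P-positions (g = 0) in 0..8 are 0, 1, 5, 6.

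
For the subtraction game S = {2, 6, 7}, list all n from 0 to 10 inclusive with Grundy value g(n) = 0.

Grundy values for subtraction set {2, 6, 7}:
g(0) = mex{} = 0
g(1) = mex{} = 0
g(2) = mex{0} = 1
g(3) = mex{0} = 1
g(4) = mex{1} = 0
g(5) = mex{1} = 0
g(6) = mex{0} = 1
g(7) = mex{0} = 1
g(8) = mex{0,1} = 2
g(9) = mex{1} = 0
g(10) = mex{0,1,2} = 3
The P-positions (g = 0) in 0..10 are 0, 1, 4, 5, 9.

0, 1, 4, 5, 9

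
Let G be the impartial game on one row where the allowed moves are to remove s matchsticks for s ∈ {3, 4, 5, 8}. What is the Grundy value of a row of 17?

Build the Grundy sequence with g(k) = mex{g(k−s) : s ∈ {3, 4, 5, 8}, s ≤ k}:
k:     0  1  2  3  4  5  6  7  8  9 10 11 12 13 14 15 16 17
g(k):  0  0  0  1  1  1  2  2  2  3  3  0  0  0  1  1  1  2
So g(17) = 2.

2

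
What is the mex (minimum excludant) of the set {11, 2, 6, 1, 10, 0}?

3

The values 0, 1, 2 are all present; 3 is the first non-negative integer missing from the set.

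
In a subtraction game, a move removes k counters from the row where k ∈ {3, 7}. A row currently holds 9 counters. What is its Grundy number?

Build the Grundy sequence with g(k) = mex{g(k−s) : s ∈ {3, 7}, s ≤ k}:
g(0) = mex{} = 0
g(1) = mex{} = 0
g(2) = mex{} = 0
g(3) = mex{0} = 1
g(4) = mex{0} = 1
g(5) = mex{0} = 1
g(6) = mex{1} = 0
g(7) = mex{0,1} = 2
g(8) = mex{0,1} = 2
g(9) = mex{0} = 1
So g(9) = 1.

1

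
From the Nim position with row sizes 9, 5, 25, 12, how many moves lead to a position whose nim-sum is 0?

Write each in binary and XOR column by column:
  01001  (9)
  00101  (5)
  11001  (25)
  01100  (12)
  -----
  11001  (25)
The overall nim-sum is X = 25. A row of size p has a winning move iff p XOR X < p (reduce it to p XOR X).
  9: 9 XOR 25 = 16 ≥ 9 — no move.
  5: 5 XOR 25 = 28 ≥ 5 — no move.
  25: 25 XOR 25 = 0 < 25 — winning move (to 0).
  12: 12 XOR 25 = 21 ≥ 12 — no move.
That gives 1 winning move.

1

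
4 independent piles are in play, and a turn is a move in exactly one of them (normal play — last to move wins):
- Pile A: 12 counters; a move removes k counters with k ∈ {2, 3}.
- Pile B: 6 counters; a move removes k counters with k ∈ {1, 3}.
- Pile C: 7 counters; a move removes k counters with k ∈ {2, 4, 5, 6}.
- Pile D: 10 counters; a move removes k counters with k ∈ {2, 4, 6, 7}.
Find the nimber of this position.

2

For pile A, compute g(0), g(1), … with moves {2, 3}:
k:     0  1  2  3  4  5  6  7  8  9 10 11 12
g(k):  0  0  1  1  2  0  0  1  1  2  0  0  1
So g(12) = 1.
For pile B, compute g(0), g(1), … with moves {1, 3}:
k:     0  1  2  3  4  5  6
g(k):  0  1  0  1  0  1  0
So g(6) = 0.
For pile C, compute g(0), g(1), … with moves {2, 4, 5, 6}:
k:     0  1  2  3  4  5  6  7
g(k):  0  0  1  1  2  2  3  3
So g(7) = 3.
Grundy values for pile D (subtraction set {2, 4, 6, 7}):
g(0) = mex{} = 0
g(1) = mex{} = 0
g(2) = mex{0} = 1
g(3) = mex{0} = 1
g(4) = mex{0,1} = 2
g(5) = mex{0,1} = 2
g(6) = mex{0,1,2} = 3
g(7) = mex{0,1,2} = 3
g(8) = mex{0,1,2,3} = 4
g(9) = mex{1,2,3} = 0
g(10) = mex{1,2,3,4} = 0
So g(10) = 0.
The value of a disjunctive sum is the nim-sum of the parts.
Combined value = 1 XOR 0 XOR 3 XOR 0 = 2.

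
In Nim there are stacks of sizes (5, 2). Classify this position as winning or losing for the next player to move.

Winning position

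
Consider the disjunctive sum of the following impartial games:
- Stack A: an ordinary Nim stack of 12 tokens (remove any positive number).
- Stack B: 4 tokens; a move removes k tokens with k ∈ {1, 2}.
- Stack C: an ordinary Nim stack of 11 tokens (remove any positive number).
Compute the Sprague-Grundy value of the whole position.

6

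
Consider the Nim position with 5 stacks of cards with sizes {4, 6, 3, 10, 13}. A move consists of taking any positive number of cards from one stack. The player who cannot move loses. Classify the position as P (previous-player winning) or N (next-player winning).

N-position

Bitwise XOR of the heap sizes:
  0100  (4)
  0110  (6)
  0011  (3)
  1010  (10)
  1101  (13)
  ----
  0110  (6)
The nim-sum is 6 ≠ 0, so this is an N-position: the player to move can win.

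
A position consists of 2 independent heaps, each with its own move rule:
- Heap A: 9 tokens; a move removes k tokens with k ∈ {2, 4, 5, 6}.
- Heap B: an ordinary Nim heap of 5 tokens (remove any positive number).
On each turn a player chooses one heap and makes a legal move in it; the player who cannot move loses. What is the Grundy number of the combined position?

For heap A, compute g(0), g(1), … with moves {2, 4, 5, 6}:
g(0) = mex{} = 0
g(1) = mex{} = 0
g(2) = mex{0} = 1
g(3) = mex{0} = 1
g(4) = mex{0,1} = 2
g(5) = mex{0,1} = 2
g(6) = mex{0,1,2} = 3
g(7) = mex{0,1,2} = 3
g(8) = mex{1,2,3} = 0
g(9) = mex{1,2,3} = 0
So g(9) = 0.
Heap B is a plain Nim heap of size 5, so its Grundy value is 5.
The value of a disjunctive sum is the nim-sum of the parts.
Combined value = 0 ⊕ 5 = 5.

5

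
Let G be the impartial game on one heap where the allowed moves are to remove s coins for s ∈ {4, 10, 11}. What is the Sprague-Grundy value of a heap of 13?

1

Grundy values for subtraction set {4, 10, 11}:
k:     0  1  2  3  4  5  6  7  8  9 10 11 12 13
g(k):  0  0  0  0  1  1  1  1  0  0  2  2  1  1
So g(13) = 1.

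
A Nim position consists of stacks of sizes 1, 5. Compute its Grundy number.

4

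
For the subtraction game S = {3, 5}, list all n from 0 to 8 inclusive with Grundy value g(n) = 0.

Build the Grundy sequence with g(k) = mex{g(k−s) : s ∈ {3, 5}, s ≤ k}:
k:     0  1  2  3  4  5  6  7  8
g(k):  0  0  0  1  1  1  2  2  0
The P-positions (g = 0) in 0..8 are 0, 1, 2, 8.

0, 1, 2, 8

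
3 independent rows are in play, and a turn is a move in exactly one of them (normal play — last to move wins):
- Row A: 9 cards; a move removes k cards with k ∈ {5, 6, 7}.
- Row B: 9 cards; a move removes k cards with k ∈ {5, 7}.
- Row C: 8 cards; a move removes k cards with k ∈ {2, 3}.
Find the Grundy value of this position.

1

Grundy values for row A (subtraction set {5, 6, 7}):
k:     0  1  2  3  4  5  6  7  8  9
g(k):  0  0  0  0  0  1  1  1  1  1
So g(9) = 1.
Build the Grundy sequence for row B with g(k) = mex{g(k−s) : s ∈ {5, 7}, s ≤ k}:
k:     0  1  2  3  4  5  6  7  8  9
g(k):  0  0  0  0  0  1  1  1  1  1
So g(9) = 1.
For row C, compute g(0), g(1), … with moves {2, 3}:
g(0) = mex{} = 0
g(1) = mex{} = 0
g(2) = mex{0} = 1
g(3) = mex{0} = 1
g(4) = mex{0,1} = 2
g(5) = mex{1} = 0
g(6) = mex{1,2} = 0
g(7) = mex{0,2} = 1
g(8) = mex{0} = 1
So g(8) = 1.
The value of a disjunctive sum is the nim-sum of the parts.
Combined value = 1 XOR 1 XOR 1 = 1.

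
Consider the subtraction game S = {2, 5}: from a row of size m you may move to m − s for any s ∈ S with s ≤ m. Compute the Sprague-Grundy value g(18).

0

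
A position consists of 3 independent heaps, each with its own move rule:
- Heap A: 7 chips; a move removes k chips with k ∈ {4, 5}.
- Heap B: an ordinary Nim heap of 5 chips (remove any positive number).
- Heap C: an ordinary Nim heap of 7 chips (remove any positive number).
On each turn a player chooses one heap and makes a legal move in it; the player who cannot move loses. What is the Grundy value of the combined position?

3

For heap A, compute g(0), g(1), … with moves {4, 5}:
g(0) = mex{} = 0
g(1) = mex{} = 0
g(2) = mex{} = 0
g(3) = mex{} = 0
g(4) = mex{0} = 1
g(5) = mex{0} = 1
g(6) = mex{0} = 1
g(7) = mex{0} = 1
So g(7) = 1.
Heap B is a plain Nim heap of size 5, so its Grundy value is 5.
Heap C is a plain Nim heap of size 7, so its Grundy value is 7.
The value of a disjunctive sum is the nim-sum of the parts.
Combined value = 1 ⊕ 5 ⊕ 7 = 3.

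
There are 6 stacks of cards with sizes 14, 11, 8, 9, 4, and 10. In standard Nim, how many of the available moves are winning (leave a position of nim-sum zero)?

Nim-sum: 14 ^ 11 ^ 8 ^ 9 ^ 4 ^ 10 = 10.
The overall nim-sum is X = 10. A stack of size p has a winning move iff p XOR X < p (reduce it to p XOR X).
  14: 14 XOR 10 = 4 < 14 — winning move (to 4).
  11: 11 XOR 10 = 1 < 11 — winning move (to 1).
  8: 8 XOR 10 = 2 < 8 — winning move (to 2).
  9: 9 XOR 10 = 3 < 9 — winning move (to 3).
  4: 4 XOR 10 = 14 ≥ 4 — no move.
  10: 10 XOR 10 = 0 < 10 — winning move (to 0).
That gives 5 winning moves.

5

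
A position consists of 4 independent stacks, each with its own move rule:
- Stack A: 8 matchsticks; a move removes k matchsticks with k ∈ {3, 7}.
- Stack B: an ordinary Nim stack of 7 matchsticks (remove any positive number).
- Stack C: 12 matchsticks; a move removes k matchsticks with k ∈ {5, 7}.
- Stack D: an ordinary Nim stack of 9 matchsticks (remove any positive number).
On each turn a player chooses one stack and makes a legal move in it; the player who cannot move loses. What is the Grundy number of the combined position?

For stack A, compute g(0), g(1), … with moves {3, 7}:
g(0) = mex{} = 0
g(1) = mex{} = 0
g(2) = mex{} = 0
g(3) = mex{0} = 1
g(4) = mex{0} = 1
g(5) = mex{0} = 1
g(6) = mex{1} = 0
g(7) = mex{0,1} = 2
g(8) = mex{0,1} = 2
So g(8) = 2.
Stack B is a plain Nim stack of size 7, so its Grundy value is 7.
Grundy values for stack C (subtraction set {5, 7}):
g(0) = mex{} = 0
g(1) = mex{} = 0
g(2) = mex{} = 0
g(3) = mex{} = 0
g(4) = mex{} = 0
g(5) = mex{0} = 1
g(6) = mex{0} = 1
g(7) = mex{0} = 1
g(8) = mex{0} = 1
g(9) = mex{0} = 1
g(10) = mex{0,1} = 2
g(11) = mex{0,1} = 2
g(12) = mex{1} = 0
So g(12) = 0.
Stack D is a plain Nim stack of size 9, so its Grundy value is 9.
By the Sprague-Grundy theorem, the Grundy value of a sum of independent games is the XOR of the component values.
Combined value = 2 ⊕ 7 ⊕ 0 ⊕ 9 = 12.

12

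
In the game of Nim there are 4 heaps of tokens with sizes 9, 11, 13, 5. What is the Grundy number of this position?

10

Compute the nim-sum pairwise:
9 ^ 11 = 2
2 ^ 13 = 15
15 ^ 5 = 10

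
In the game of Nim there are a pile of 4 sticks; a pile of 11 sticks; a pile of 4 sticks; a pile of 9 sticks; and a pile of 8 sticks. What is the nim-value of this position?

Bitwise XOR of the heap sizes:
  0100  (4)
  1011  (11)
  0100  (4)
  1001  (9)
  1000  (8)
  ----
  1010  (10)

10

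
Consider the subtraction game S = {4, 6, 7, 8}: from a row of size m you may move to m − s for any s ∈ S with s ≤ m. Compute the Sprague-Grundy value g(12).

0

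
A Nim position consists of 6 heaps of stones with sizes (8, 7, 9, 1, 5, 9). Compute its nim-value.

11

Nim-sum: 8 XOR 7 XOR 9 XOR 1 XOR 5 XOR 9 = 11.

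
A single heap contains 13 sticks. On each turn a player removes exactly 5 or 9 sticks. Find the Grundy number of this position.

Compute g(0), g(1), … for moves {5, 9}:
g(0) = mex{} = 0
g(1) = mex{} = 0
g(2) = mex{} = 0
g(3) = mex{} = 0
g(4) = mex{} = 0
g(5) = mex{0} = 1
g(6) = mex{0} = 1
g(7) = mex{0} = 1
g(8) = mex{0} = 1
g(9) = mex{0} = 1
g(10) = mex{0,1} = 2
g(11) = mex{0,1} = 2
g(12) = mex{0,1} = 2
g(13) = mex{0,1} = 2
So g(13) = 2.

2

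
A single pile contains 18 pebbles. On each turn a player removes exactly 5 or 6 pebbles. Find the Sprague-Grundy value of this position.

Grundy values for subtraction set {5, 6}:
k:     0  1  2  3  4  5  6  7  8  9 10 11 12 13 14 15 16 17 18
g(k):  0  0  0  0  0  1  1  1  1  1  2  0  0  0  0  0  1  1  1
So g(18) = 1.

1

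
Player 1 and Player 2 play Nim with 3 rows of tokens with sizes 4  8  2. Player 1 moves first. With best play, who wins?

Player 1 wins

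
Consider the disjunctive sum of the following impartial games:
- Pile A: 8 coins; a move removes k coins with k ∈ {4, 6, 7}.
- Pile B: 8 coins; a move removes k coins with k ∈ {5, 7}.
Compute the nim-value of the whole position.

Grundy values for pile A (subtraction set {4, 6, 7}):
k:     0  1  2  3  4  5  6  7  8
g(k):  0  0  0  0  1  1  1  1  2
So g(8) = 2.
Grundy values for pile B (subtraction set {5, 7}):
g(0) = mex{} = 0
g(1) = mex{} = 0
g(2) = mex{} = 0
g(3) = mex{} = 0
g(4) = mex{} = 0
g(5) = mex{0} = 1
g(6) = mex{0} = 1
g(7) = mex{0} = 1
g(8) = mex{0} = 1
So g(8) = 1.
By the Sprague-Grundy theorem, the Grundy value of a sum of independent games is the XOR of the component values.
Combined value = 2 ⊕ 1 = 3.

3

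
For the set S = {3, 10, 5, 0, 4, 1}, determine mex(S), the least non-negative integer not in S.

The values 0, 1 are all present; 2 is the first non-negative integer missing from the set.

2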